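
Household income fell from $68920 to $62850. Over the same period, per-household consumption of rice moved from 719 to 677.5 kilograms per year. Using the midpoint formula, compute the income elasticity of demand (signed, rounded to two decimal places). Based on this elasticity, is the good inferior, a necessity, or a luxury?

0.65; necessity

%ΔQ = (677.5 − 719)/[( 719 + 677.5)/2] = -41.5/698.25 = -0.059434…
%ΔIncome = (62850 − 68920)/[( 68920 + 62850)/2] = -6070/65885 = -0.092130…
E_income = (-41.5/698.25) / (-6070/65885) = 0.6451…
0 < E_income < 1 ⇒ normal good, necessity.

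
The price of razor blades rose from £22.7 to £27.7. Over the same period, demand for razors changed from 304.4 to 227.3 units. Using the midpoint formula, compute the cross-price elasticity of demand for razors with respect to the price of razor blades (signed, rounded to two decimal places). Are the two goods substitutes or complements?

-1.46; complements

%ΔQ_{razors} = (227.3 − 304.4)/avg = -77.1/265.85 = -0.290013…
%ΔP_{razor blades} = (27.7 − 22.7)/avg = 5/25.2 = 0.198412…
E_cross = (-77.1/265.85) / (5/25.2) = -1.4616…
E_cross < 0 ⇒ the goods are complements.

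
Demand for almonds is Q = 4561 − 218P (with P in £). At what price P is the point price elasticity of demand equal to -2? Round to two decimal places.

13.95

Ed = −218P/(4561 − 218P). Set this equal to -2:
218P = 2·(4561 − 218P) ⇒ 218P(1 + 2) = 2·4561
P = 2·4561 / (218·3) = 13.9480…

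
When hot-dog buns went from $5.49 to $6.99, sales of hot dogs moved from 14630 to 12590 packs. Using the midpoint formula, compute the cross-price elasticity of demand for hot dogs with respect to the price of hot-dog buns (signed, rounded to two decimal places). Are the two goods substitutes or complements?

%ΔQ_{hot dogs} = (12590 − 14630)/avg = -2040/13610 = -0.149889…
%ΔP_{hot-dog buns} = (6.99 − 5.49)/avg = 1.5/6.24 = 0.240384…
E_cross = (-2040/13610) / (1.5/6.24) = -0.6235…
E_cross < 0 ⇒ the goods are complements.

-0.62; complements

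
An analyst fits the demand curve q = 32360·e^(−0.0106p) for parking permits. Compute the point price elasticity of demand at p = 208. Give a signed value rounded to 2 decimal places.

dq/dp = −0.0106·q = -37.8253. At p = 208, q = 3568.42.
Ed = (dq/dp)·(p/q) = (-37.8253) × (208/3568.42) = -2.2048

-2.20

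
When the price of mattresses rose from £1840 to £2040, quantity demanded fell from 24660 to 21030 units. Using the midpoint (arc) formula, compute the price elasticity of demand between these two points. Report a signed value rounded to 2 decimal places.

-1.54

%ΔQ = (21030 − 24660) / [(24660 + 21030)/2] = -3630/22845 = -0.158896…
%ΔP = (2040 − 1840) / [(1840 + 2040)/2] = 200/1940 = 0.103092…
Arc Ed = %ΔQ / %ΔP = (-3630/22845) / (200/1940) = -1.5413…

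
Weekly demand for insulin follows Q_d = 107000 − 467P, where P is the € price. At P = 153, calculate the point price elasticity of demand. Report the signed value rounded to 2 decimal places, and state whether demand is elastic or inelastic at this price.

-2.01; elastic

dQ_d/dP = −467. At P = 153, Q_d = 107000 − 467(153) = 35549.
Ed = (dQ_d/dP)·(P/Q_d) = −467 × (153/35549) = -2.0099…
|Ed| = 2.01 > 1, so demand is elastic.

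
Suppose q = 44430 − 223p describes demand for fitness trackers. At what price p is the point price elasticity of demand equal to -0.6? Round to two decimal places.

Ed = −223p/(44430 − 223p). Set this equal to -0.6:
223p = 0.6·(44430 − 223p) ⇒ 223p(1 + 0.6) = 0.6·44430
p = 0.6·44430 / (223·1.6) = 74.7141…

74.71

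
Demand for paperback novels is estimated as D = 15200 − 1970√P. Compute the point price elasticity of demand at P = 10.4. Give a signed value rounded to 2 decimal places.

-0.36

dD/dP = −1970/(2√P) = -305.436. At P = 10.4, D = 8846.94.
Ed = (dD/dP)·(P/D) = (-305.436) × (10.4/8846.94) = -0.3590…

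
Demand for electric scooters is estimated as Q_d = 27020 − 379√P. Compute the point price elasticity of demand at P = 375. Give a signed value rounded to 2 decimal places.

dQ_d/dP = −379/(2√P) = -9.78574. At P = 375, Q_d = 19680.7.
Ed = (dQ_d/dP)·(P/Q_d) = (-9.78574) × (375/19680.7) = -0.1864…

-0.19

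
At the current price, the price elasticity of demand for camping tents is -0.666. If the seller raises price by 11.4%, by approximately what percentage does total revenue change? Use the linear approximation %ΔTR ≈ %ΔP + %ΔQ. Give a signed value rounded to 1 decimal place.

+3.8%

%ΔQ ≈ Ed × %ΔP = (-0.666) × (+11.4%) = -7.5924%
%ΔTR ≈ %ΔP + %ΔQ = (+11.4%) + (-7.5924%) = +3.8076%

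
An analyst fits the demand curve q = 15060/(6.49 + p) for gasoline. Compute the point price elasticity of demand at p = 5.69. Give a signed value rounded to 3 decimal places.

dq/dp = −15060/(6.49 + p)² = -101.515. At p = 5.69, q = 1236.45.
Ed = (dq/dp)·(p/q) = (-101.515) × (5.69/1236.45) = -0.46715…

-0.467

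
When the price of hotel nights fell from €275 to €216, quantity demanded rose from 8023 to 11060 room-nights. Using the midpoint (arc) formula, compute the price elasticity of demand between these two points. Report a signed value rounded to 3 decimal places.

-1.324

%ΔQ = (11060 − 8023) / [(8023 + 11060)/2] = 3037/9541.5 = 0.318293…
%ΔP = (216 − 275) / [(275 + 216)/2] = -59/245.5 = -0.240325…
Arc Ed = %ΔQ / %ΔP = (3037/9541.5) / (-59/245.5) = -1.32442…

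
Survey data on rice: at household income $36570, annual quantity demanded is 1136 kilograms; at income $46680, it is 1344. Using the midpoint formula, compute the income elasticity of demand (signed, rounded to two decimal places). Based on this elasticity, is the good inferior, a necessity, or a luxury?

%ΔQ = (1344 − 1136)/[( 1136 + 1344)/2] = 208/1240 = 0.167741…
%ΔIncome = (46680 − 36570)/[( 36570 + 46680)/2] = 10110/41625 = 0.242882…
E_income = (208/1240) / (10110/41625) = 0.6906…
0 < E_income < 1 ⇒ normal good, necessity.

0.69; necessity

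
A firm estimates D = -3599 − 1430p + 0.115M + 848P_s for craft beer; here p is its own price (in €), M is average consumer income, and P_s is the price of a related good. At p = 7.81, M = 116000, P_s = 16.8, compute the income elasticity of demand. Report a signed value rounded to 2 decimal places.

At the given values, D = -3599 − 1430(7.81) + 0.115(116000) + 848(16.8) = 12819.1.
∂D/∂M = 0.115.
E = (0.115) × (116000/12819.1) = 1.0406…

1.04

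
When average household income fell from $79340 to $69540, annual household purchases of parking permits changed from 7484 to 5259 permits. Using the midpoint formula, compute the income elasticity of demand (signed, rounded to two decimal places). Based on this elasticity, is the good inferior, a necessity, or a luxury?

2.65; luxury

%ΔQ = (5259 − 7484)/[( 7484 + 5259)/2] = -2225/6371.5 = -0.349211…
%ΔIncome = (69540 − 79340)/[( 79340 + 69540)/2] = -9800/74440 = -0.131649…
E_income = (-2225/6371.5) / (-9800/74440) = 2.6525…
E_income > 1 ⇒ normal good, luxury.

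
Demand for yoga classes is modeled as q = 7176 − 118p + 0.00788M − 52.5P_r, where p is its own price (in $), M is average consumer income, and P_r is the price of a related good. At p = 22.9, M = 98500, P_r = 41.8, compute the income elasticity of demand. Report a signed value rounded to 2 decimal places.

0.25

At the given values, q = 7176 − 118(22.9) + 0.00788(98500) − 52.5(41.8) = 3055.48.
∂q/∂M = 0.00788.
E = (0.00788) × (98500/3055.48) = 0.2540…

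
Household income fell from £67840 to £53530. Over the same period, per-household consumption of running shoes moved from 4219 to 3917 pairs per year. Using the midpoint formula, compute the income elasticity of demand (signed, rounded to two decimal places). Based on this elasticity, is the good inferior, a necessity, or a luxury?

0.31; necessity

%ΔQ = (3917 − 4219)/[( 4219 + 3917)/2] = -302/4068 = -0.074237…
%ΔIncome = (53530 − 67840)/[( 67840 + 53530)/2] = -14310/60685 = -0.235807…
E_income = (-302/4068) / (-14310/60685) = 0.3148…
0 < E_income < 1 ⇒ normal good, necessity.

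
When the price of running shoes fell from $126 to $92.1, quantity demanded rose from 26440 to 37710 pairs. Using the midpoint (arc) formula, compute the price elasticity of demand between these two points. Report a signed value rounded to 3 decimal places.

%ΔQ = (37710 − 26440) / [(26440 + 37710)/2] = 11270/32075 = 0.351363…
%ΔP = (92.1 − 126) / [(126 + 92.1)/2] = -33.9/109.05 = -0.310866…
Arc Ed = %ΔQ / %ΔP = (11270/32075) / (-33.9/109.05) = -1.13027…

-1.130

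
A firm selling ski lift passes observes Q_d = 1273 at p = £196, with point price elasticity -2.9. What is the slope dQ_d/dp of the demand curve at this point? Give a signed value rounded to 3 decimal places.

Ed = (dQ_d/dp)·(p/Q_d) ⇒ dQ_d/dp = Ed·Q_d/p = (-2.9)·1273/196 = -18.83520…

-18.835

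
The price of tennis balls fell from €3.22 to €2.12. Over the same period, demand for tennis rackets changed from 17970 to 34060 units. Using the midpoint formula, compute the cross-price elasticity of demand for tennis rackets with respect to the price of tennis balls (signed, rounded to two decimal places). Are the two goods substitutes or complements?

-1.50; complements

%ΔQ_{tennis rackets} = (34060 − 17970)/avg = 16090/26015 = 0.618489…
%ΔP_{tennis balls} = (2.12 − 3.22)/avg = -1.1/2.67 = -0.411985…
E_cross = (16090/26015) / (-1.1/2.67) = -1.5012…
E_cross < 0 ⇒ the goods are complements.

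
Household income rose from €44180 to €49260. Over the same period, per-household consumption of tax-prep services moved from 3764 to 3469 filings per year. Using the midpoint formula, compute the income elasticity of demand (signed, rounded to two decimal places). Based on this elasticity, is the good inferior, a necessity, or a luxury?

%ΔQ = (3469 − 3764)/[( 3764 + 3469)/2] = -295/3616.5 = -0.081570…
%ΔIncome = (49260 − 44180)/[( 44180 + 49260)/2] = 5080/46720 = 0.108732…
E_income = (-295/3616.5) / (5080/46720) = -0.7501…
E_income < 0 ⇒ inferior good.

-0.75; inferior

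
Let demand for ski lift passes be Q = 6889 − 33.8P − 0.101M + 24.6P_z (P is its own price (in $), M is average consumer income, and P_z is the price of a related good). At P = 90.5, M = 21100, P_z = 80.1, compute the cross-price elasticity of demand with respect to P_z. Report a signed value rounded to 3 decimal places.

0.537

At the given values, Q = 6889 − 33.8(90.5) − 0.101(21100) + 24.6(80.1) = 3669.46.
∂Q/∂P_z = 24.6.
E = (24.6) × (80.1/3669.46) = 0.53698…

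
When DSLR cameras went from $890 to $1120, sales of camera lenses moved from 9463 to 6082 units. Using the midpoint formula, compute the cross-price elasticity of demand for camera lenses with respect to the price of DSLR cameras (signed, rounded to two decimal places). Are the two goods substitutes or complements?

%ΔQ_{camera lenses} = (6082 − 9463)/avg = -3381/7772.5 = -0.434995…
%ΔP_{DSLR cameras} = (1120 − 890)/avg = 230/1005 = 0.228855…
E_cross = (-3381/7772.5) / (230/1005) = -1.9007…
E_cross < 0 ⇒ the goods are complements.

-1.90; complements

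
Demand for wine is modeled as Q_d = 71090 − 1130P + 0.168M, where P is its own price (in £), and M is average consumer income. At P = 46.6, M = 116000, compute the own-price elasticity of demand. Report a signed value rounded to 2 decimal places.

At the given values, Q_d = 71090 − 1130(46.6) + 0.168(116000) = 37920.
∂Q_d/∂P = −1130.
E = (-1130) × (46.6/37920) = -1.3886…

-1.39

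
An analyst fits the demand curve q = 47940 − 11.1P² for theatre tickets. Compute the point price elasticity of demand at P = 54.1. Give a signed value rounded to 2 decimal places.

dq/dP = −2·11.1·P = -1201.02. At P = 54.1, q = 15452.409.
Ed = (dq/dP)·(P/q) = (-1201.02) × (54.1/15452.409) = -4.2048…

-4.20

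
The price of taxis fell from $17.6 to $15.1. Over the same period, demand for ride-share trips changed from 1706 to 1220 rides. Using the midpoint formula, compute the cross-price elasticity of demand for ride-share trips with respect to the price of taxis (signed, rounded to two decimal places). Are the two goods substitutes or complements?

2.17; substitutes

%ΔQ_{ride-share trips} = (1220 − 1706)/avg = -486/1463 = -0.332194…
%ΔP_{taxis} = (15.1 − 17.6)/avg = -2.5/16.35 = -0.152905…
E_cross = (-486/1463) / (-2.5/16.35) = 2.1725…
E_cross > 0 ⇒ the goods are substitutes.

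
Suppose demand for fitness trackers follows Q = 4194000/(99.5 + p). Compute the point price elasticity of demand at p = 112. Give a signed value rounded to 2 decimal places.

-0.53

dQ/dp = −4194000/(99.5 + p)² = -93.7579. At p = 112, Q = 19829.8.
Ed = (dQ/dp)·(p/Q) = (-93.7579) × (112/19829.8) = -0.5295…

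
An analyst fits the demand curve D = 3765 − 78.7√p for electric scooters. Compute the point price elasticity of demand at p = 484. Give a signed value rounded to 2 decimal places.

dD/dp = −78.7/(2√p) = -1.78864. At p = 484, D = 2033.6.
Ed = (dD/dp)·(p/D) = (-1.78864) × (484/2033.6) = -0.4256…

-0.43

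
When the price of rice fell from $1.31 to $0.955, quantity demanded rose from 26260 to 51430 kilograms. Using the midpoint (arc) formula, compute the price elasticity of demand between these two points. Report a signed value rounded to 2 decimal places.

-2.07

%ΔQ = (51430 − 26260) / [(26260 + 51430)/2] = 25170/38845 = 0.647959…
%ΔP = (0.955 − 1.31) / [(1.31 + 0.955)/2] = -0.355/1.1325 = -0.313465…
Arc Ed = %ΔQ / %ΔP = (25170/38845) / (-0.355/1.1325) = -2.0670…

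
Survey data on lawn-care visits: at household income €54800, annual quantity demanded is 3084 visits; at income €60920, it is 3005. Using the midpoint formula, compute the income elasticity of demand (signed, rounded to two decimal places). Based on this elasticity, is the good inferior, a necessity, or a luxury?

%ΔQ = (3005 − 3084)/[( 3084 + 3005)/2] = -79/3044.5 = -0.025948…
%ΔIncome = (60920 − 54800)/[( 54800 + 60920)/2] = 6120/57860 = 0.105772…
E_income = (-79/3044.5) / (6120/57860) = -0.2453…
E_income < 0 ⇒ inferior good.

-0.25; inferior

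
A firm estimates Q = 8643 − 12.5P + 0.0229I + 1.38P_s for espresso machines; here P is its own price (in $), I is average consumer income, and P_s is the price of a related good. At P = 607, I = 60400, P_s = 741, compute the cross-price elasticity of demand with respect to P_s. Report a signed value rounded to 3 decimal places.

At the given values, Q = 8643 − 12.5(607) + 0.0229(60400) + 1.38(741) = 3461.24.
∂Q/∂P_s = 1.38.
E = (1.38) × (741/3461.24) = 0.29543…

0.295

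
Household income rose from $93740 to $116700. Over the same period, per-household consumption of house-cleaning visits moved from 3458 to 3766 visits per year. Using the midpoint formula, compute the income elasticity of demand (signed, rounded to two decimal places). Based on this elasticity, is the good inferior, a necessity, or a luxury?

0.39; necessity

%ΔQ = (3766 − 3458)/[( 3458 + 3766)/2] = 308/3612 = 0.085271…
%ΔIncome = (116700 − 93740)/[( 93740 + 116700)/2] = 22960/105220 = 0.218209…
E_income = (308/3612) / (22960/105220) = 0.3907…
0 < E_income < 1 ⇒ normal good, necessity.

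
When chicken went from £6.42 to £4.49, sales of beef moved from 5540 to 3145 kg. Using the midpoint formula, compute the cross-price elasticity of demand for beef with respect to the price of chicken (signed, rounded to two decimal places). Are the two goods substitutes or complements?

%ΔQ_{beef} = (3145 − 5540)/avg = -2395/4342.5 = -0.551525…
%ΔP_{chicken} = (4.49 − 6.42)/avg = -1.93/5.455 = -0.353803…
E_cross = (-2395/4342.5) / (-1.93/5.455) = 1.5588…
E_cross > 0 ⇒ the goods are substitutes.

1.56; substitutes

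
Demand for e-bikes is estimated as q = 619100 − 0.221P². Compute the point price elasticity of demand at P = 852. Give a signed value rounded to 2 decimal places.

dq/dP = −2·0.221·P = -376.584. At P = 852, q = 458675.216.
Ed = (dq/dP)·(P/q) = (-376.584) × (852/458675.216) = -0.6995…

-0.70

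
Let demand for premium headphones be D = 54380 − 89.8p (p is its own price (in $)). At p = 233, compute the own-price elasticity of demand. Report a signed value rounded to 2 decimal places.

At the given values, D = 54380 − 89.8(233) = 33456.6.
∂D/∂p = −89.8.
E = (-89.8) × (233/33456.6) = -0.6253…

-0.63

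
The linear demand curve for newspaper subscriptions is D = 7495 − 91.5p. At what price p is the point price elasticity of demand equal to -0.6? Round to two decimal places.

30.72

Ed = −91.5p/(7495 − 91.5p). Set this equal to -0.6:
91.5p = 0.6·(7495 − 91.5p) ⇒ 91.5p(1 + 0.6) = 0.6·7495
p = 0.6·7495 / (91.5·1.6) = 30.7172…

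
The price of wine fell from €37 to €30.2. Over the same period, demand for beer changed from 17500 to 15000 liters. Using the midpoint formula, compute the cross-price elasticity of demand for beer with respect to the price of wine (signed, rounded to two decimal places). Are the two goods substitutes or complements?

0.76; substitutes

%ΔQ_{beer} = (15000 − 17500)/avg = -2500/16250 = -0.153846…
%ΔP_{wine} = (30.2 − 37)/avg = -6.8/33.6 = -0.202380…
E_cross = (-2500/16250) / (-6.8/33.6) = 0.7601…
E_cross > 0 ⇒ the goods are substitutes.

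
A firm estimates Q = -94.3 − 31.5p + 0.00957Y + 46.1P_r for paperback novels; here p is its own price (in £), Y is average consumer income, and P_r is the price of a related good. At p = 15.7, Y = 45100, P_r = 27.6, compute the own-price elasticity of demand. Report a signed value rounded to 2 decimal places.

At the given values, Q = -94.3 − 31.5(15.7) + 0.00957(45100) + 46.1(27.6) = 1115.117.
∂Q/∂p = −31.5.
E = (-31.5) × (15.7/1115.117) = -0.4434…

-0.44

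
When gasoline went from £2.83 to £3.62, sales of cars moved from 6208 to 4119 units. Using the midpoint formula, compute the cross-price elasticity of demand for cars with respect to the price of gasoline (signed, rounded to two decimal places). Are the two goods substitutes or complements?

-1.65; complements

%ΔQ_{cars} = (4119 − 6208)/avg = -2089/5163.5 = -0.404570…
%ΔP_{gasoline} = (3.62 − 2.83)/avg = 0.79/3.225 = 0.244961…
E_cross = (-2089/5163.5) / (0.79/3.225) = -1.6515…
E_cross < 0 ⇒ the goods are complements.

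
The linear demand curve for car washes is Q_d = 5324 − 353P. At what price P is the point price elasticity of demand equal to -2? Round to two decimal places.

10.05

Ed = −353P/(5324 − 353P). Set this equal to -2:
353P = 2·(5324 − 353P) ⇒ 353P(1 + 2) = 2·5324
P = 2·5324 / (353·3) = 10.0547…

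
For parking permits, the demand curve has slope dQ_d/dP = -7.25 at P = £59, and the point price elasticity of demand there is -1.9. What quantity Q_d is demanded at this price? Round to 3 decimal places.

225.132

Ed = (dQ_d/dP)·(P/Q_d) ⇒ Q_d = (dQ_d/dP)·P/Ed = (-7.25)·59/(-1.9) = 225.13157…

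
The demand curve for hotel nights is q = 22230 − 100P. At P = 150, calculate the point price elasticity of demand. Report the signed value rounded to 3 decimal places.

dq/dP = −100. At P = 150, q = 22230 − 100(150) = 7230.
Ed = (dq/dP)·(P/q) = −100 × (150/7230) = -2.07468…

-2.075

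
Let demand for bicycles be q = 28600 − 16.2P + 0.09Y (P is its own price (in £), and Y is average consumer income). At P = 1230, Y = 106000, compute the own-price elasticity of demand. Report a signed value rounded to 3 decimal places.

-1.094

At the given values, q = 28600 − 16.2(1230) + 0.09(106000) = 18214.
∂q/∂P = −16.2.
E = (-16.2) × (1230/18214) = -1.09399…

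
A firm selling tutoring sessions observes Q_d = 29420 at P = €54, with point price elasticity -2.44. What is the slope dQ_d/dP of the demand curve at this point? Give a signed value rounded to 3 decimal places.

Ed = (dQ_d/dP)·(P/Q_d) ⇒ dQ_d/dP = Ed·Q_d/P = (-2.44)·29420/54 = -1329.34814…

-1329.348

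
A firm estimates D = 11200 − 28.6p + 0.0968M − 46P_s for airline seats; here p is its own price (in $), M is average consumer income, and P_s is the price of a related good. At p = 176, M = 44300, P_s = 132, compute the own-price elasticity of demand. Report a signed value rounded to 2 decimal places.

At the given values, D = 11200 − 28.6(176) + 0.0968(44300) − 46(132) = 4382.64.
∂D/∂p = −28.6.
E = (-28.6) × (176/4382.64) = -1.1485…

-1.15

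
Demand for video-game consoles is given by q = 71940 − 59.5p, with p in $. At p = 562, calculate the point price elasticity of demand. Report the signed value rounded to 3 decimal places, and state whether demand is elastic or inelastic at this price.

-0.869; inelastic

dq/dp = −59.5. At p = 562, q = 71940 − 59.5(562) = 38501.
Ed = (dq/dp)·(p/q) = −59.5 × (562/38501) = -0.86852…
|Ed| = 0.869 < 1, so demand is inelastic.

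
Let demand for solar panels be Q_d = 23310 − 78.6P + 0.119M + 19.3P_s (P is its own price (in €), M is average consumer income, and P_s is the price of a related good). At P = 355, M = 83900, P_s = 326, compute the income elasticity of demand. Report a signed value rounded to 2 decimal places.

At the given values, Q_d = 23310 − 78.6(355) + 0.119(83900) + 19.3(326) = 11682.9.
∂Q_d/∂M = 0.119.
E = (0.119) × (83900/11682.9) = 0.8545…

0.85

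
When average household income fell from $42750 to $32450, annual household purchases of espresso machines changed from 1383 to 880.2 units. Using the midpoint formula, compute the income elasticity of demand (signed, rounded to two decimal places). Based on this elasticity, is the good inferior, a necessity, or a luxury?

1.62; luxury

%ΔQ = (880.2 − 1383)/[( 1383 + 880.2)/2] = -502.8/1131.6 = -0.444326…
%ΔIncome = (32450 − 42750)/[( 42750 + 32450)/2] = -10300/37600 = -0.273936…
E_income = (-502.8/1131.6) / (-10300/37600) = 1.6220…
E_income > 1 ⇒ normal good, luxury.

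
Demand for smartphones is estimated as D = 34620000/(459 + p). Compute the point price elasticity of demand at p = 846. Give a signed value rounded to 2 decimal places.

-0.65

dD/dp = −34620000/(459 + p)² = -20.3285. At p = 846, D = 26528.7.
Ed = (dD/dp)·(p/D) = (-20.3285) × (846/26528.7) = -0.6482…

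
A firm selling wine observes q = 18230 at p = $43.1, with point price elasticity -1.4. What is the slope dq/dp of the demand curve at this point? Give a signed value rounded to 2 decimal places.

-592.16

Ed = (dq/dp)·(p/q) ⇒ dq/dp = Ed·q/p = (-1.4)·18230/43.1 = -592.1577…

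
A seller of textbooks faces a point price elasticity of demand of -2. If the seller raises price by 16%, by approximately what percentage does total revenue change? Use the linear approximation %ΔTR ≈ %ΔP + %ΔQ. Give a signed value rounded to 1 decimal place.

-16.0%

%ΔQ ≈ Ed × %ΔP = (-2) × (+16%) = -32.0000%
%ΔTR ≈ %ΔP + %ΔQ = (+16%) + (-32.0000%) = -16.0000%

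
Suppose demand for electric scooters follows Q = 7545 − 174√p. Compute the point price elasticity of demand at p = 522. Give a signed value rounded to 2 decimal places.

-0.56

dQ/dp = −174/(2√p) = -3.80789. At p = 522, Q = 3569.57.
Ed = (dQ/dp)·(p/Q) = (-3.80789) × (522/3569.57) = -0.5568…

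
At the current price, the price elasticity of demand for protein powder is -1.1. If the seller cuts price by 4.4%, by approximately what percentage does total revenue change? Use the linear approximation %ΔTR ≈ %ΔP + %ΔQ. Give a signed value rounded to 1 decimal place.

+0.4%

%ΔQ ≈ Ed × %ΔP = (-1.1) × (-4.4%) = +4.8400%
%ΔTR ≈ %ΔP + %ΔQ = (-4.4%) + (+4.8400%) = +0.4400%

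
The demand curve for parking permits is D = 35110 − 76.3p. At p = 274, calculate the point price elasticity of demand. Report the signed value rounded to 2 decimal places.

dD/dp = −76.3. At p = 274, D = 35110 − 76.3(274) = 14203.8.
Ed = (dD/dp)·(p/D) = −76.3 × (274/14203.8) = -1.4718…

-1.47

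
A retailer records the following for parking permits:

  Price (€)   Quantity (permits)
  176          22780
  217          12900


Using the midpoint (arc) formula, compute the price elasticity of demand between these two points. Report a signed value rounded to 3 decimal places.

%ΔQ = (12900 − 22780) / [(22780 + 12900)/2] = -9880/17840 = -0.553811…
%ΔP = (217 − 176) / [(176 + 217)/2] = 41/196.5 = 0.208651…
Arc Ed = %ΔQ / %ΔP = (-9880/17840) / (41/196.5) = -2.65424…

-2.654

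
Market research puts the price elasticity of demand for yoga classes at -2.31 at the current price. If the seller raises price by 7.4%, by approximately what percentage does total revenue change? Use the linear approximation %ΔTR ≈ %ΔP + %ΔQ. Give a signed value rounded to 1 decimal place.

-9.7%

%ΔQ ≈ Ed × %ΔP = (-2.31) × (+7.4%) = -17.0940%
%ΔTR ≈ %ΔP + %ΔQ = (+7.4%) + (-17.0940%) = -9.6940%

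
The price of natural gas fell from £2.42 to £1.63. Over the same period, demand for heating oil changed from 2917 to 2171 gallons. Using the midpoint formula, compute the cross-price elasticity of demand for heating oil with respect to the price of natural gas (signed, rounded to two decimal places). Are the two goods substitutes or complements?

0.75; substitutes

%ΔQ_{heating oil} = (2171 − 2917)/avg = -746/2544 = -0.293238…
%ΔP_{natural gas} = (1.63 − 2.42)/avg = -0.79/2.025 = -0.390123…
E_cross = (-746/2544) / (-0.79/2.025) = 0.7516…
E_cross > 0 ⇒ the goods are substitutes.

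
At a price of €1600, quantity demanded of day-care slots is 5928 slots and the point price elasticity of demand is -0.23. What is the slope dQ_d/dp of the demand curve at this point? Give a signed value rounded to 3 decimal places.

-0.852

Ed = (dQ_d/dp)·(p/Q_d) ⇒ dQ_d/dp = Ed·Q_d/p = (-0.23)·5928/1600 = -0.85215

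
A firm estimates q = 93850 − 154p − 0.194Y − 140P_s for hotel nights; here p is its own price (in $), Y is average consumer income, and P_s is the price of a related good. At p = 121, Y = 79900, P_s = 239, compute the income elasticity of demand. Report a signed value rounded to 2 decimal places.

-0.59

At the given values, q = 93850 − 154(121) − 0.194(79900) − 140(239) = 26255.4.
∂q/∂Y = -0.194.
E = (-0.194) × (79900/26255.4) = -0.5903…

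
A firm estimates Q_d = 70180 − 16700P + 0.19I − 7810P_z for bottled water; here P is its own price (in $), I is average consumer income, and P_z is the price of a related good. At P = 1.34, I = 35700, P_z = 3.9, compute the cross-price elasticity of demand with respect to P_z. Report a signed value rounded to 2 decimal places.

At the given values, Q_d = 70180 − 16700(1.34) + 0.19(35700) − 7810(3.9) = 24126.
∂Q_d/∂P_z = -7810.
E = (-7810) × (3.9/24126) = -1.2624…

-1.26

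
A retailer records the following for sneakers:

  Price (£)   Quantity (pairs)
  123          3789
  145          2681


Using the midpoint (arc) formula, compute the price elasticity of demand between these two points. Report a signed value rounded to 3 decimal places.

-2.086

%ΔQ = (2681 − 3789) / [(3789 + 2681)/2] = -1108/3235 = -0.342503…
%ΔP = (145 − 123) / [(123 + 145)/2] = 22/134 = 0.164179…
Arc Ed = %ΔQ / %ΔP = (-1108/3235) / (22/134) = -2.08615…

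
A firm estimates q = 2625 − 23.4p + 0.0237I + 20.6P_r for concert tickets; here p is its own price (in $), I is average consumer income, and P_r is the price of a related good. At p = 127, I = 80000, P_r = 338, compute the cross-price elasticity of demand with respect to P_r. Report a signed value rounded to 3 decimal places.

At the given values, q = 2625 − 23.4(127) + 0.0237(80000) + 20.6(338) = 8512.
∂q/∂P_r = 20.6.
E = (20.6) × (338/8512) = 0.81799…

0.818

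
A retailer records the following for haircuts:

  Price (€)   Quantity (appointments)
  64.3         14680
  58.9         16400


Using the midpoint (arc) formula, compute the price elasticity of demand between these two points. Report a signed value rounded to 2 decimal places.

-1.26

%ΔQ = (16400 − 14680) / [(14680 + 16400)/2] = 1720/15540 = 0.110682…
%ΔP = (58.9 − 64.3) / [(64.3 + 58.9)/2] = -5.4/61.6 = -0.087662…
Arc Ed = %ΔQ / %ΔP = (1720/15540) / (-5.4/61.6) = -1.2625…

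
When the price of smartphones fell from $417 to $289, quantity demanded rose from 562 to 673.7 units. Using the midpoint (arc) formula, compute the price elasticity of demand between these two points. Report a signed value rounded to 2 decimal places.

%ΔQ = (673.7 − 562) / [(562 + 673.7)/2] = 111.7/617.85 = 0.180788…
%ΔP = (289 − 417) / [(417 + 289)/2] = -128/353 = -0.362606…
Arc Ed = %ΔQ / %ΔP = (111.7/617.85) / (-128/353) = -0.4985…

-0.50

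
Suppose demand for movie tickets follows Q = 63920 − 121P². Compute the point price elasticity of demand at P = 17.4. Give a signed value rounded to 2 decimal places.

-2.69

dQ/dP = −2·121·P = -4210.8. At P = 17.4, Q = 27286.04.
Ed = (dQ/dP)·(P/Q) = (-4210.8) × (17.4/27286.04) = -2.6851…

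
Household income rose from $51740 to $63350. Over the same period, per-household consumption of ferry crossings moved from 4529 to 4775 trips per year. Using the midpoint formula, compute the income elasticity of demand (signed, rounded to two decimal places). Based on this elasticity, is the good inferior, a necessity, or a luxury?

0.26; necessity

%ΔQ = (4775 − 4529)/[( 4529 + 4775)/2] = 246/4652 = 0.052880…
%ΔIncome = (63350 − 51740)/[( 51740 + 63350)/2] = 11610/57545 = 0.201755…
E_income = (246/4652) / (11610/57545) = 0.2621…
0 < E_income < 1 ⇒ normal good, necessity.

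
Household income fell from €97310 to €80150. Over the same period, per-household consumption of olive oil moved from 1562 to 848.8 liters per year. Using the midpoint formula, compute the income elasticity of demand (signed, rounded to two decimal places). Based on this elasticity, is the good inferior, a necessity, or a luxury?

3.06; luxury

%ΔQ = (848.8 − 1562)/[( 1562 + 848.8)/2] = -713.2/1205.4 = -0.591670…
%ΔIncome = (80150 − 97310)/[( 97310 + 80150)/2] = -17160/88730 = -0.193395…
E_income = (-713.2/1205.4) / (-17160/88730) = 3.0593…
E_income > 1 ⇒ normal good, luxury.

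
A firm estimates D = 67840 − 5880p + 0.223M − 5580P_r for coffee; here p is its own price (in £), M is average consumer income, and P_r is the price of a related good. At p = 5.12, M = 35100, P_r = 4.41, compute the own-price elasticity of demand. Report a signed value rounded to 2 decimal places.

At the given values, D = 67840 − 5880(5.12) + 0.223(35100) − 5580(4.41) = 20953.9.
∂D/∂p = −5880.
E = (-5880) × (5.12/20953.9) = -1.4367…

-1.44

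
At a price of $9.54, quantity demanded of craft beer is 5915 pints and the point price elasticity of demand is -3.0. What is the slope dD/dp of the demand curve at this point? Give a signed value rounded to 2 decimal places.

Ed = (dD/dp)·(p/D) ⇒ dD/dp = Ed·D/p = (-3.0)·5915/9.54 = -1860.0628…

-1860.06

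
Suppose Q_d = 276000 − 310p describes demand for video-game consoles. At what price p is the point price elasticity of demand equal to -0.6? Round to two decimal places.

333.87

Ed = −310p/(276000 − 310p). Set this equal to -0.6:
310p = 0.6·(276000 − 310p) ⇒ 310p(1 + 0.6) = 0.6·276000
p = 0.6·276000 / (310·1.6) = 333.8709…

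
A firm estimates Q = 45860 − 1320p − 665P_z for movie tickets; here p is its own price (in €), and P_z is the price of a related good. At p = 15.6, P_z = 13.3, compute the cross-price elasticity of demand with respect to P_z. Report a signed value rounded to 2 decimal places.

-0.54

At the given values, Q = 45860 − 1320(15.6) − 665(13.3) = 16423.5.
∂Q/∂P_z = -665.
E = (-665) × (13.3/16423.5) = -0.5385…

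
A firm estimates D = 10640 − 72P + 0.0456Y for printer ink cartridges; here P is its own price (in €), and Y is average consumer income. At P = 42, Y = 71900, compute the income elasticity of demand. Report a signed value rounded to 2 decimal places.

At the given values, D = 10640 − 72(42) + 0.0456(71900) = 10894.64.
∂D/∂Y = 0.0456.
E = (0.0456) × (71900/10894.64) = 0.3009…

0.30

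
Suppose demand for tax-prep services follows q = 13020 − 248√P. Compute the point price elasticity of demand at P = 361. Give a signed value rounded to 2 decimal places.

dq/dP = −248/(2√P) = -6.52632. At P = 361, q = 8308.
Ed = (dq/dP)·(P/q) = (-6.52632) × (361/8308) = -0.2835…

-0.28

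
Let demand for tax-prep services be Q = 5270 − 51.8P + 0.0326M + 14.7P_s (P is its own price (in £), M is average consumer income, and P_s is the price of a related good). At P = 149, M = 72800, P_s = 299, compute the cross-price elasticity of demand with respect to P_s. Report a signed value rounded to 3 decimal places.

At the given values, Q = 5270 − 51.8(149) + 0.0326(72800) + 14.7(299) = 4320.38.
∂Q/∂P_s = 14.7.
E = (14.7) × (299/4320.38) = 1.01734…

1.017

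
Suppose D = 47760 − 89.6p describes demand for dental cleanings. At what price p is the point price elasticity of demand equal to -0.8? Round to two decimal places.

236.90

Ed = −89.6p/(47760 − 89.6p). Set this equal to -0.8:
89.6p = 0.8·(47760 − 89.6p) ⇒ 89.6p(1 + 0.8) = 0.8·47760
p = 0.8·47760 / (89.6·1.8) = 236.9047…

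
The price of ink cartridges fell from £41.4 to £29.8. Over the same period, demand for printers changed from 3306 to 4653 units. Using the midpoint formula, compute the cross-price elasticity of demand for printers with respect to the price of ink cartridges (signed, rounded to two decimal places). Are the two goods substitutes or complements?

-1.04; complements

%ΔQ_{printers} = (4653 − 3306)/avg = 1347/3979.5 = 0.338484…
%ΔP_{ink cartridges} = (29.8 − 41.4)/avg = -11.6/35.6 = -0.325842…
E_cross = (1347/3979.5) / (-11.6/35.6) = -1.0387…
E_cross < 0 ⇒ the goods are complements.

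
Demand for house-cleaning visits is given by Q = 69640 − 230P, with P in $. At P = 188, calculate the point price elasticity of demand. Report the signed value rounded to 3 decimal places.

dQ/dP = −230. At P = 188, Q = 69640 − 230(188) = 26400.
Ed = (dQ/dP)·(P/Q) = −230 × (188/26400) = -1.63787…

-1.638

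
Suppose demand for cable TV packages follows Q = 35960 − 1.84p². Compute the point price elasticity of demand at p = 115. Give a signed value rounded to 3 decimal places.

dQ/dp = −2·1.84·p = -423.2. At p = 115, Q = 11626.
Ed = (dQ/dp)·(p/Q) = (-423.2) × (115/11626) = -4.18613…

-4.186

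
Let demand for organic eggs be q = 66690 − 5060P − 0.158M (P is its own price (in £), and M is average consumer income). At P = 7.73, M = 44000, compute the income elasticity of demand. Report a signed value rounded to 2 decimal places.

-0.34

At the given values, q = 66690 − 5060(7.73) − 0.158(44000) = 20624.2.
∂q/∂M = -0.158.
E = (-0.158) × (44000/20624.2) = -0.3370…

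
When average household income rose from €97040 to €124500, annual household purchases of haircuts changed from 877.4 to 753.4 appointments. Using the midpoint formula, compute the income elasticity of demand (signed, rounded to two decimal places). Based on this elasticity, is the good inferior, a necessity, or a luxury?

%ΔQ = (753.4 − 877.4)/[( 877.4 + 753.4)/2] = -124/815.4 = -0.152072…
%ΔIncome = (124500 − 97040)/[( 97040 + 124500)/2] = 27460/110770 = 0.247901…
E_income = (-124/815.4) / (27460/110770) = -0.6134…
E_income < 0 ⇒ inferior good.

-0.61; inferior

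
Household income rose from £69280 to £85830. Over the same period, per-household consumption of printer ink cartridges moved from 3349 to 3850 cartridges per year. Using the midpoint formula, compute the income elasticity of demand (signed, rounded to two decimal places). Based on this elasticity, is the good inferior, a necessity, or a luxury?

0.65; necessity

%ΔQ = (3850 − 3349)/[( 3349 + 3850)/2] = 501/3599.5 = 0.139185…
%ΔIncome = (85830 − 69280)/[( 69280 + 85830)/2] = 16550/77555 = 0.213396…
E_income = (501/3599.5) / (16550/77555) = 0.6522…
0 < E_income < 1 ⇒ normal good, necessity.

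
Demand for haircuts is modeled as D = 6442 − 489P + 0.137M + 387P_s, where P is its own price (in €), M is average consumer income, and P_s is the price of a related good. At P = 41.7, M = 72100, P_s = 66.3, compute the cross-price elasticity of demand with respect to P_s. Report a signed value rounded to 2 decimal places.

At the given values, D = 6442 − 489(41.7) + 0.137(72100) + 387(66.3) = 21586.5.
∂D/∂P_s = 387.
E = (387) × (66.3/21586.5) = 1.1886…

1.19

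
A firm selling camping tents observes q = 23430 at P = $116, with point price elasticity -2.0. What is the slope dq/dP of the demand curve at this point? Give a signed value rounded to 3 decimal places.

Ed = (dq/dP)·(P/q) ⇒ dq/dP = Ed·q/P = (-2.0)·23430/116 = -403.96551…

-403.966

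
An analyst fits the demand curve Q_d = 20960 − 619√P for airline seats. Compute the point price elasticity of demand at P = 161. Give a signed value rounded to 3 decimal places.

-0.300

dQ_d/dP = −619/(2√P) = -24.392. At P = 161, Q_d = 13105.8.
Ed = (dQ_d/dP)·(P/Q_d) = (-24.392) × (161/13105.8) = -0.29964…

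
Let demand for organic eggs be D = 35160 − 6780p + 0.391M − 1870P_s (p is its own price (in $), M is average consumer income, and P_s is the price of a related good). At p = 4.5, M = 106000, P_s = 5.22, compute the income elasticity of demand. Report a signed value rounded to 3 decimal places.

1.141

At the given values, D = 35160 − 6780(4.5) + 0.391(106000) − 1870(5.22) = 36334.6.
∂D/∂M = 0.391.
E = (0.391) × (106000/36334.6) = 1.14067…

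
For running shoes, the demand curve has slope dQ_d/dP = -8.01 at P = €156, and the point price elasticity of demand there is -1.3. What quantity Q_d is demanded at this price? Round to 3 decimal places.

961.200

Ed = (dQ_d/dP)·(P/Q_d) ⇒ Q_d = (dQ_d/dP)·P/Ed = (-8.01)·156/(-1.3) = 961.2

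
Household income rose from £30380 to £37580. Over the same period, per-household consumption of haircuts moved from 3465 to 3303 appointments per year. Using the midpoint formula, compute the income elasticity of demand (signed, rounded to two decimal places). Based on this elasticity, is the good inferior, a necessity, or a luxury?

%ΔQ = (3303 − 3465)/[( 3465 + 3303)/2] = -162/3384 = -0.047872…
%ΔIncome = (37580 − 30380)/[( 30380 + 37580)/2] = 7200/33980 = 0.211889…
E_income = (-162/3384) / (7200/33980) = -0.2259…
E_income < 0 ⇒ inferior good.

-0.23; inferior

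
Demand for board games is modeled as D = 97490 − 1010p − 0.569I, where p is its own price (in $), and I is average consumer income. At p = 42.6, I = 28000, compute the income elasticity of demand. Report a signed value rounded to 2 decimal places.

At the given values, D = 97490 − 1010(42.6) − 0.569(28000) = 38532.
∂D/∂I = -0.569.
E = (-0.569) × (28000/38532) = -0.4134…

-0.41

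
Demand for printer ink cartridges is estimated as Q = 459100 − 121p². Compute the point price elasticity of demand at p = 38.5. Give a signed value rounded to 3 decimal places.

dQ/dp = −2·121·p = -9317. At p = 38.5, Q = 279747.75.
Ed = (dQ/dp)·(p/Q) = (-9317) × (38.5/279747.75) = -1.28224…

-1.282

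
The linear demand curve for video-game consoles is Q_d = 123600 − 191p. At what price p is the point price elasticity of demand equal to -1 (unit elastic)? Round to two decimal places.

Ed = −191p/(123600 − 191p). Set this equal to -1:
191p = 1·(123600 − 191p) ⇒ 191p(1 + 1) = 1·123600
p = 1·123600 / (191·2) = 323.5602…

323.56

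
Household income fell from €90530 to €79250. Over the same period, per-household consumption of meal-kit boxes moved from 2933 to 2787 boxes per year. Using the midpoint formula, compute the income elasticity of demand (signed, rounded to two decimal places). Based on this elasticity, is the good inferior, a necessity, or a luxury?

0.38; necessity

%ΔQ = (2787 − 2933)/[( 2933 + 2787)/2] = -146/2860 = -0.051048…
%ΔIncome = (79250 − 90530)/[( 90530 + 79250)/2] = -11280/84890 = -0.132877…
E_income = (-146/2860) / (-11280/84890) = 0.3841…
0 < E_income < 1 ⇒ normal good, necessity.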